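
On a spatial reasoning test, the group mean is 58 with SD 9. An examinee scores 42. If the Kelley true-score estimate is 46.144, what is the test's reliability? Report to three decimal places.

T̂ = ρX + (1 − ρ)μ  ⇒  T̂ − μ = ρ(X − μ)
ρ = (T̂ − μ)/(X − μ) = (46.144 − 58) / (42 − 58) = -11.856 / -16.0 = 0.74100

0.741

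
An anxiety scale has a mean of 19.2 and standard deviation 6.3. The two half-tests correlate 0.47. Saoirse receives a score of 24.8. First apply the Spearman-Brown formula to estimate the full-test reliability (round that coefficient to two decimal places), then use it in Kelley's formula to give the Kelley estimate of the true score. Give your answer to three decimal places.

Spearman-Brown: ρ = 2r/(1 + r) = 2(0.47)/(1 + 0.47) = 0.940/1.47 = 0.6395 → 0.64
Weight the observed score by reliability and the mean by (1 − reliability): T̂ = 0.64·24.8 + 0.36·19.2 = 15.872 + 6.912 = 22.7840.

22.784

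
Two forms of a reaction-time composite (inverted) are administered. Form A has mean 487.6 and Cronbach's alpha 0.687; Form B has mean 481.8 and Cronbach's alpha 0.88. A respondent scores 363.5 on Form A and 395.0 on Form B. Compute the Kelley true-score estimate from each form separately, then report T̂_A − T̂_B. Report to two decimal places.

-3.07

T̂_A = 0.687(363.5) + 0.313(487.6) = 402.3433
T̂_B = 0.88(395.0) + 0.12(481.8) = 405.4160
T̂_A − T̂_B = -3.0727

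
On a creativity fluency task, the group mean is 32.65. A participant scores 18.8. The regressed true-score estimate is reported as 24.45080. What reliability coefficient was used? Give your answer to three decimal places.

T̂ = ρX + (1 − ρ)μ  ⇒  T̂ − μ = ρ(X − μ)
ρ = (T̂ − μ)/(X − μ) = (24.45080 − 32.65) / (18.8 − 32.65) = -8.19920 / -13.85 = 0.59200

0.592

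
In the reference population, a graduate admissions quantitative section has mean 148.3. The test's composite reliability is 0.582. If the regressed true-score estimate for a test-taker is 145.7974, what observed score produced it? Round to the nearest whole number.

T̂ = ρX + (1 − ρ)μ  ⇒  X = (T̂ − (1 − ρ)μ) / ρ
X = (145.7974 − 0.418 × 148.3) / 0.582 = (145.7974 − 61.9894) / 0.582 = 83.8080 / 0.582 = 144.00

144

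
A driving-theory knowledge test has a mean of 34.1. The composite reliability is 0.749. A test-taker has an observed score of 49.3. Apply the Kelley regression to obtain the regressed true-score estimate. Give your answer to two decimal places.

T̂ = 0.749(49.3) + 0.251(34.1) = 36.9257 + 8.5591 = 45.485 → 45.48

45.48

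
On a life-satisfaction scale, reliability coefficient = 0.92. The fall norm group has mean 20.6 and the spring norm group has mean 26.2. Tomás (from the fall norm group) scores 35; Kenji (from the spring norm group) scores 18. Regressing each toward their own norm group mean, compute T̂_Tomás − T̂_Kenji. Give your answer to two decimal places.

15.19

T̂_Tomás = 0.92(35) + 0.08(20.6) = 33.8480
T̂_Kenji = 0.92(18) + 0.08(26.2) = 18.6560
Difference = 33.8480 − 18.6560 = 15.1920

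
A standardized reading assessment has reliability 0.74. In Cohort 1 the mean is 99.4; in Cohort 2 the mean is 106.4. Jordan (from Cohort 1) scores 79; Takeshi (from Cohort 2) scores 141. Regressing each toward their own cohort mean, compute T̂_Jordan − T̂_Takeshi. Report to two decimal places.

T̂_Jordan = 0.74(79) + 0.26(99.4) = 84.3040
T̂_Takeshi = 0.74(141) + 0.26(106.4) = 132.0040
Difference = 84.3040 − 132.0040 = -47.7000

-47.70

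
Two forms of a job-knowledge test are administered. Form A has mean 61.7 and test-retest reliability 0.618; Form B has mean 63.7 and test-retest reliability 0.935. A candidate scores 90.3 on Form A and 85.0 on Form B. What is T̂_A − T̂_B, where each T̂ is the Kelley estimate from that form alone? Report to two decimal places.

T̂_A = 0.618(90.3) + 0.382(61.7) = 79.3748
T̂_B = 0.935(85.0) + 0.065(63.7) = 83.6155
T̂_A − T̂_B = -4.2407

-4.24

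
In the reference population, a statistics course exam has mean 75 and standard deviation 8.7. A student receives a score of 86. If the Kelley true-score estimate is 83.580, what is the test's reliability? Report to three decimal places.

T̂ = ρX + (1 − ρ)μ  ⇒  T̂ − μ = ρ(X − μ)
ρ = (T̂ − μ)/(X − μ) = (83.580 − 75) / (86 − 75) = 8.580 / 11.0 = 0.78000

0.780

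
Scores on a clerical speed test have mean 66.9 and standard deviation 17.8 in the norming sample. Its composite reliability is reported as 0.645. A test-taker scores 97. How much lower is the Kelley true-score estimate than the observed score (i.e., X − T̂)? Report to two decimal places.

Regress the observed score toward the mean by the unreliability: T̂ = 0.645·97 + 0.355·66.9 = 62.565 + 23.7495 = 86.3145.
X − T̂ = 97 − 86.315 = 10.685 → 10.69

10.69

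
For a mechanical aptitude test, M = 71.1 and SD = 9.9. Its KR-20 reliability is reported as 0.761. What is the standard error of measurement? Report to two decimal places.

SEM = SD · √(1 − ρ) = 9.9 × √0.239 = 9.9 × 0.4889 = 4.840

4.84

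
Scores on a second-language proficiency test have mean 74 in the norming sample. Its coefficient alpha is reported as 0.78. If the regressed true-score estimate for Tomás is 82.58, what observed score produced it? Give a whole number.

85

T̂ = ρX + (1 − ρ)μ  ⇒  X = (T̂ − (1 − ρ)μ) / ρ
X = (82.58 − 0.22 × 74) / 0.78 = (82.58 − 16.28) / 0.78 = 66.30 / 0.78 = 85.00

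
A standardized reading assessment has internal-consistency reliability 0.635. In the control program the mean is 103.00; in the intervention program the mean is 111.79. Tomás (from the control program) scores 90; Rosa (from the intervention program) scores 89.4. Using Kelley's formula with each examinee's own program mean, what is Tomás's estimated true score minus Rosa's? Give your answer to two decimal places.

T̂_Tomás = 0.635(90) + 0.365(103.00) = 94.7450
T̂_Rosa = 0.635(89.4) + 0.365(111.79) = 97.5724
Difference = 94.7450 − 97.5724 = -2.8273

-2.83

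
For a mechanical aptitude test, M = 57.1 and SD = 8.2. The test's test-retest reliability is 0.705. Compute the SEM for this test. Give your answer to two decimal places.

SEM = SD · √(1 − ρ) = 8.2 × √0.295 = 8.2 × 0.5431 = 4.454

4.45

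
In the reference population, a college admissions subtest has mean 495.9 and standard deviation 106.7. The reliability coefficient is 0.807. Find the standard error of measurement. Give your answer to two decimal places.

SEM = SD · √(1 − ρ) = 106.7 × √0.193 = 106.7 × 0.4393 = 46.875

46.88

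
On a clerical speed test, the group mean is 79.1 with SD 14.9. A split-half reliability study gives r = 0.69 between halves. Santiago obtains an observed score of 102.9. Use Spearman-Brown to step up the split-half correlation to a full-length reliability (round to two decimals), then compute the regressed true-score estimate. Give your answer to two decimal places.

98.62

Spearman-Brown: ρ = 2r/(1 + r) = 2(0.69)/(1 + 0.69) = 1.380/1.69 = 0.8166 → 0.82
Weight the observed score by reliability and the mean by (1 − reliability): T̂ = 0.82·102.9 + 0.18·79.1 = 84.378 + 14.238 = 98.616.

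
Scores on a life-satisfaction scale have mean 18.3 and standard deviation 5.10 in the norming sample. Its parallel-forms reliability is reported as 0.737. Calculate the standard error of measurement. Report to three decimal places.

SEM = SD · √(1 − ρ) = 5.10 × √0.263 = 5.10 × 0.5128 = 2.6155

2.615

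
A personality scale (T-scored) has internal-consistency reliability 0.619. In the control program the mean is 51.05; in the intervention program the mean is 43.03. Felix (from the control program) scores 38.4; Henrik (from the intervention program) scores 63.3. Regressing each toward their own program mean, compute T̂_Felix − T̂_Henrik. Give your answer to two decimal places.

T̂_Felix = 0.619(38.4) + 0.381(51.05) = 43.2197
T̂_Henrik = 0.619(63.3) + 0.381(43.03) = 55.5771
Difference = 43.2197 − 55.5771 = -12.3575

-12.36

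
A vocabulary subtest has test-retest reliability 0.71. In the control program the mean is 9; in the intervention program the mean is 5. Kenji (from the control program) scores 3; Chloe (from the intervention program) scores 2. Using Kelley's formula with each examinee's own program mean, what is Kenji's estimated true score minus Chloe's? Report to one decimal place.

T̂_Kenji = 0.71(3) + 0.29(9) = 4.740
T̂_Chloe = 0.71(2) + 0.29(5) = 2.870
Difference = 4.740 − 2.870 = 1.870

1.9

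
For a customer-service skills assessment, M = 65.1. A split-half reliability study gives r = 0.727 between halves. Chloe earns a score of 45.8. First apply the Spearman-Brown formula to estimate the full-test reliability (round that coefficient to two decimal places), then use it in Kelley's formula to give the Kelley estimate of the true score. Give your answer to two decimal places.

48.89

Spearman-Brown: ρ = 2r/(1 + r) = 2(0.727)/(1 + 0.727) = 1.4540/1.727 = 0.8419 → 0.84
T̂ = ρX + (1 − ρ)μ
  = 0.84 × 45.8 + 0.16 × 65.1
  = 38.472 + 10.416
  = 48.888
  ≈ 48.89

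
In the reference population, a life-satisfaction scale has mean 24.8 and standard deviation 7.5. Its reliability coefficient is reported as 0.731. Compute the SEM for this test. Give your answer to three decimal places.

3.890

SEM = SD · √(1 − ρ) = 7.5 × √0.269 = 7.5 × 0.5187 = 3.8899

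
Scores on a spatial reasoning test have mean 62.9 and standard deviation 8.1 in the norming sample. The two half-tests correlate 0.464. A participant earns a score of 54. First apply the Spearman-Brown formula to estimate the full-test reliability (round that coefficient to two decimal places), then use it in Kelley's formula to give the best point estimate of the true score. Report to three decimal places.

57.293

Spearman-Brown: ρ = 2r/(1 + r) = 2(0.464)/(1 + 0.464) = 0.9280/1.464 = 0.6339 → 0.63
T̂ = ρX + (1 − ρ)μ
  = 0.63 × 54 + 0.37 × 62.9
  = 34.02 + 23.273
  = 57.2930
  ≈ 57.293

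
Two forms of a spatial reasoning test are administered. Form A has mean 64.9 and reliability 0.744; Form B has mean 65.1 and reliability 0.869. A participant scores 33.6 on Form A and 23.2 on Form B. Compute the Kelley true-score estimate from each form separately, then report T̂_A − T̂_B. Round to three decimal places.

12.924

T̂_A = 0.744(33.6) + 0.256(64.9) = 41.61280
T̂_B = 0.869(23.2) + 0.131(65.1) = 28.68890
T̂_A − T̂_B = 12.92390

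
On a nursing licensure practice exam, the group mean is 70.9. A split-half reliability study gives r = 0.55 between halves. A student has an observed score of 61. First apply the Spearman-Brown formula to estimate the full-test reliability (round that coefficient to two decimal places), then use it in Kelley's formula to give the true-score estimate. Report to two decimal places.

63.87

Spearman-Brown: ρ = 2r/(1 + r) = 2(0.55)/(1 + 0.55) = 1.100/1.55 = 0.7097 → 0.71
T̂ = ρX + (1 − ρ)μ
  = 0.71 × 61 + 0.29 × 70.9
  = 43.31 + 20.561
  = 63.871
  ≈ 63.87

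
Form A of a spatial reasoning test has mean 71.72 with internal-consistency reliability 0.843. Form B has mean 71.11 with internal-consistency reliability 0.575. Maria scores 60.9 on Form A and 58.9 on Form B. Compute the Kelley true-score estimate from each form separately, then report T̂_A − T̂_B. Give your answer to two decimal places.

-1.49

T̂_A = 0.843(60.9) + 0.157(71.72) = 62.5987
T̂_B = 0.575(58.9) + 0.425(71.11) = 64.0893
T̂_A − T̂_B = -1.4905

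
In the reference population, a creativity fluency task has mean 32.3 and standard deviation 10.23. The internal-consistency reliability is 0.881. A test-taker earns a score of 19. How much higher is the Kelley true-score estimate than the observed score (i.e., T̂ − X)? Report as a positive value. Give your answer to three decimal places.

Kelley's formula gives T̂ = 0.881·19 + 0.119·32.3 = 16.739 + 3.8437 = 20.58270.
T̂ − X = 20.5827 − 19 = 1.5827 → 1.583

1.583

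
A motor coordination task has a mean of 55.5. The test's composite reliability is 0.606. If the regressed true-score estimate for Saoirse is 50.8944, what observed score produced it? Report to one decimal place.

T̂ = ρX + (1 − ρ)μ  ⇒  X = (T̂ − (1 − ρ)μ) / ρ
X = (50.8944 − 0.394 × 55.5) / 0.606 = (50.8944 − 21.8670) / 0.606 = 29.0274 / 0.606 = 47.900

47.9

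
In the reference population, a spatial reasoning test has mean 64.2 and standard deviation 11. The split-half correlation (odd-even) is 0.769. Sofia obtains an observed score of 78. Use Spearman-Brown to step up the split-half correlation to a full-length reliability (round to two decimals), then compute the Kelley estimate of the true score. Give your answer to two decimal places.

Spearman-Brown: ρ = 2r/(1 + r) = 2(0.769)/(1 + 0.769) = 1.5380/1.769 = 0.8694 → 0.87
T̂ = 0.87(78) + 0.13(64.2) = 67.86 + 8.346 = 76.206 → 76.21

76.21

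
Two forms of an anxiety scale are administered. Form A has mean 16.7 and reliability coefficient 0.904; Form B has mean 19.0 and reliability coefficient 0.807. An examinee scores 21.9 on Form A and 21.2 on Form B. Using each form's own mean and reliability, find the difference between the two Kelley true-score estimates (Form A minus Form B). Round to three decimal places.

T̂_A = 0.904(21.9) + 0.096(16.7) = 21.40080
T̂_B = 0.807(21.2) + 0.193(19.0) = 20.77540
T̂_A − T̂_B = 0.62540

0.625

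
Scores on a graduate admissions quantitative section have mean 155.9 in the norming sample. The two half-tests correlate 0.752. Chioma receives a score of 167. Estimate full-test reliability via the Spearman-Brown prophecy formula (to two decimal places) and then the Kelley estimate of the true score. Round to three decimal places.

Spearman-Brown: ρ = 2r/(1 + r) = 2(0.752)/(1 + 0.752) = 1.5040/1.752 = 0.8584 → 0.86
T̂ = 0.86(167) + 0.14(155.9) = 143.62 + 21.826 = 165.4460 → 165.446

165.446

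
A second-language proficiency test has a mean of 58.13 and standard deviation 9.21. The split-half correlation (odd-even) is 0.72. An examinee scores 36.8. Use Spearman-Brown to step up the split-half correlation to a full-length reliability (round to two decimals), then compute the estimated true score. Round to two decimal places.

Spearman-Brown: ρ = 2r/(1 + r) = 2(0.72)/(1 + 0.72) = 1.440/1.72 = 0.8372 → 0.84
T̂ = ρX + (1 − ρ)μ
  = 0.84 × 36.8 + 0.16 × 58.13
  = 30.912 + 9.3008
  = 40.213
  ≈ 40.21

40.21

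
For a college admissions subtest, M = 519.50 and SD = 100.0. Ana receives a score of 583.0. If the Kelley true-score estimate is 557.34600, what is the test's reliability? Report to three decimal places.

0.596

T̂ = ρX + (1 − ρ)μ  ⇒  T̂ − μ = ρ(X − μ)
ρ = (T̂ − μ)/(X − μ) = (557.34600 − 519.50) / (583.0 − 519.50) = 37.84600 / 63.50 = 0.59600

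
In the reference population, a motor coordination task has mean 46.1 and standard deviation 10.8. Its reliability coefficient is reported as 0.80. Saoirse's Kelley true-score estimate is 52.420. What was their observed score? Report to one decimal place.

54.0

T̂ = ρX + (1 − ρ)μ  ⇒  X = (T̂ − (1 − ρ)μ) / ρ
X = (52.420 − 0.20 × 46.1) / 0.80 = (52.420 − 9.220) / 0.80 = 43.200 / 0.80 = 54.000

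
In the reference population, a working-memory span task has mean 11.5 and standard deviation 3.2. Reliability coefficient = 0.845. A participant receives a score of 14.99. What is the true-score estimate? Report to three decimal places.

Regress the observed score toward the mean by the unreliability: T̂ = 0.845·14.99 + 0.155·11.5 = 12.66655 + 1.7825 = 14.4490.

14.449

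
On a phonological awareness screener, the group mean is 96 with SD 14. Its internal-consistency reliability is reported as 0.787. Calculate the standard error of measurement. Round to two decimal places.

6.46

SEM = SD · √(1 − ρ) = 14 × √0.213 = 14 × 0.4615 = 6.461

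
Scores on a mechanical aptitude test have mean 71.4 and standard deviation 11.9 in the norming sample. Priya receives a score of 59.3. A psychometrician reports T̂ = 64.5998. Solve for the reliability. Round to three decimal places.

0.562

T̂ = ρX + (1 − ρ)μ  ⇒  T̂ − μ = ρ(X − μ)
ρ = (T̂ − μ)/(X − μ) = (64.5998 − 71.4) / (59.3 − 71.4) = -6.8002 / -12.1 = 0.56200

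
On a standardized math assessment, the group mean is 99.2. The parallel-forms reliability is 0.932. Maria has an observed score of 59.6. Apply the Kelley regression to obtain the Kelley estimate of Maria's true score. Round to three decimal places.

Weight the observed score by reliability and the mean by (1 − reliability): T̂ = 0.932·59.6 + 0.068·99.2 = 55.5472 + 6.7456 = 62.2928.

62.293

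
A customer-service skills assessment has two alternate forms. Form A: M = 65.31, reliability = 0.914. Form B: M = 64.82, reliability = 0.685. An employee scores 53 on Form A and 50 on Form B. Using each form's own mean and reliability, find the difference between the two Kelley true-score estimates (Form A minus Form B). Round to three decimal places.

-0.610

T̂_A = 0.914(53) + 0.086(65.31) = 54.05866
T̂_B = 0.685(50) + 0.315(64.82) = 54.66830
T̂_A − T̂_B = -0.60964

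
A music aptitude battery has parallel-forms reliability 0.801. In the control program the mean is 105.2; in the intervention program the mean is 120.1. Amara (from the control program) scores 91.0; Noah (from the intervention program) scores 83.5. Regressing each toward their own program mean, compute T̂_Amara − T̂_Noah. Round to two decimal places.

T̂_Amara = 0.801(91.0) + 0.199(105.2) = 93.8258
T̂_Noah = 0.801(83.5) + 0.199(120.1) = 90.7834
Difference = 93.8258 − 90.7834 = 3.0424

3.04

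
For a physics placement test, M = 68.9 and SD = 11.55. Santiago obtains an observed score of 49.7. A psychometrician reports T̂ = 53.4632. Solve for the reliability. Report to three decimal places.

0.804

T̂ = ρX + (1 − ρ)μ  ⇒  T̂ − μ = ρ(X − μ)
ρ = (T̂ − μ)/(X − μ) = (53.4632 − 68.9) / (49.7 − 68.9) = -15.4368 / -19.2 = 0.80400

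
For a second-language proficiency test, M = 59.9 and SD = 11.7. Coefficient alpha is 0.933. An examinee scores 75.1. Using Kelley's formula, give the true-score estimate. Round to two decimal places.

Weight the observed score by reliability and the mean by (1 − reliability): T̂ = 0.933·75.1 + 0.067·59.9 = 70.0683 + 4.0133 = 74.082.

74.08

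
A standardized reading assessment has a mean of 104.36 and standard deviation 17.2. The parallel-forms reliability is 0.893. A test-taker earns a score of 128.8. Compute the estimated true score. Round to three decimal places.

126.185

T̂ = 0.893(128.8) + 0.107(104.36) = 115.0184 + 11.16652 = 126.1849 → 126.185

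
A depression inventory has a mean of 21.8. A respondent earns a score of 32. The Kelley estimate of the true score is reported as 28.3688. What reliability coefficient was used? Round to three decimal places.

0.644

T̂ = ρX + (1 − ρ)μ  ⇒  T̂ − μ = ρ(X − μ)
ρ = (T̂ − μ)/(X − μ) = (28.3688 − 21.8) / (32 − 21.8) = 6.5688 / 10.2 = 0.64400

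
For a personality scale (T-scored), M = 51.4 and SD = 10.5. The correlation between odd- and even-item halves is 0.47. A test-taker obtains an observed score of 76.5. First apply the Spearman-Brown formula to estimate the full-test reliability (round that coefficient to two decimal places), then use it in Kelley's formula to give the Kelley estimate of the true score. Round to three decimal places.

67.464

Spearman-Brown: ρ = 2r/(1 + r) = 2(0.47)/(1 + 0.47) = 0.940/1.47 = 0.6395 → 0.64
T̂ = ρX + (1 − ρ)μ
  = 0.64 × 76.5 + 0.36 × 51.4
  = 48.960 + 18.504
  = 67.4640
  ≈ 67.464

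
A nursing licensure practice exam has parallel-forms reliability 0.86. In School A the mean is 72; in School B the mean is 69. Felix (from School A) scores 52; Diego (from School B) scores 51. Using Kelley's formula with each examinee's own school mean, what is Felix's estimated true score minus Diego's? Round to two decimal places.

T̂_Felix = 0.86(52) + 0.14(72) = 54.8000
T̂_Diego = 0.86(51) + 0.14(69) = 53.5200
Difference = 54.8000 − 53.5200 = 1.2800

1.28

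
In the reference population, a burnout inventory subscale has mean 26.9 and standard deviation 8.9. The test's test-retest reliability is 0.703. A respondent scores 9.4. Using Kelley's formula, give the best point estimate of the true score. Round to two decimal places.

T̂ = 0.703(9.4) + 0.297(26.9) = 6.6082 + 7.9893 = 14.598 → 14.60

14.60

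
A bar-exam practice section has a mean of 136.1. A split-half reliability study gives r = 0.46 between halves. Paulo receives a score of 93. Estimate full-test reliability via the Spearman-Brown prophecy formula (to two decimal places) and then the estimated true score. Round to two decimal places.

Spearman-Brown: ρ = 2r/(1 + r) = 2(0.46)/(1 + 0.46) = 0.920/1.46 = 0.6301 → 0.63
Kelley's formula gives T̂ = 0.63·93 + 0.37·136.1 = 58.59 + 50.357 = 108.947.

108.95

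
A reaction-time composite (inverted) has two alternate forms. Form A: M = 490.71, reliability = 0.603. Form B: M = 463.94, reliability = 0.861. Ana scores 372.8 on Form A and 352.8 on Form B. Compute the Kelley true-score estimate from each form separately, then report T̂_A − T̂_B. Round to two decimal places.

51.36

T̂_A = 0.603(372.8) + 0.397(490.71) = 419.6103
T̂_B = 0.861(352.8) + 0.139(463.94) = 368.2485
T̂_A − T̂_B = 51.3618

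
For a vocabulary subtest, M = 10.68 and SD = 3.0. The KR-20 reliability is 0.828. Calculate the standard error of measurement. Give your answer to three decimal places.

1.244

SEM = SD · √(1 − ρ) = 3.0 × √0.172 = 3.0 × 0.4147 = 1.2442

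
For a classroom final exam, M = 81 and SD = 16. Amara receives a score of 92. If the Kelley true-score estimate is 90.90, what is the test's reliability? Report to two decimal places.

0.90

T̂ = ρX + (1 − ρ)μ  ⇒  T̂ − μ = ρ(X − μ)
ρ = (T̂ − μ)/(X − μ) = (90.90 − 81) / (92 − 81) = 9.90 / 11.0 = 0.9000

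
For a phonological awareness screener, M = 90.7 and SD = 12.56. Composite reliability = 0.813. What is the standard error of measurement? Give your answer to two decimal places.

5.43

SEM = SD · √(1 − ρ) = 12.56 × √0.187 = 12.56 × 0.4324 = 5.431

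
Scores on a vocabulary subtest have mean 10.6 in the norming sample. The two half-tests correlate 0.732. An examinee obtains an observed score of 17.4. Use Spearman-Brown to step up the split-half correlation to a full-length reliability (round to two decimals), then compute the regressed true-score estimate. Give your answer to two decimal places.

16.38

Spearman-Brown: ρ = 2r/(1 + r) = 2(0.732)/(1 + 0.732) = 1.4640/1.732 = 0.8453 → 0.85
Weight the observed score by reliability and the mean by (1 − reliability): T̂ = 0.85·17.4 + 0.15·10.6 = 14.790 + 1.590 = 16.380.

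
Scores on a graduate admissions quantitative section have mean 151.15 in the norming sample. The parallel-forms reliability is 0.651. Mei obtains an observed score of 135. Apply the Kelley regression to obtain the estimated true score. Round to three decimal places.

T̂ = 0.651(135) + 0.349(151.15) = 87.885 + 52.75135 = 140.6363 → 140.636

140.636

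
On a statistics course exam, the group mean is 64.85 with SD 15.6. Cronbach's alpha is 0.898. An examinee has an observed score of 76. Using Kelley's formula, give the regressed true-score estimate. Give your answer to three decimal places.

Kelley's formula gives T̂ = 0.898·76 + 0.102·64.85 = 68.248 + 6.61470 = 74.8627.

74.863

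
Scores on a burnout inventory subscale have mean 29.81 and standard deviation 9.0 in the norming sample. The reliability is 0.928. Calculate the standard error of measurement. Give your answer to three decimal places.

2.415

SEM = SD · √(1 − ρ) = 9.0 × √0.072 = 9.0 × 0.2683 = 2.4150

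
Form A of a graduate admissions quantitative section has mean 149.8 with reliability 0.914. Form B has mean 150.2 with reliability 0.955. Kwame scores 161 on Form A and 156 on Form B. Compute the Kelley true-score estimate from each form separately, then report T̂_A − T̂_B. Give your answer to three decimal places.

T̂_A = 0.914(161) + 0.086(149.8) = 160.03680
T̂_B = 0.955(156) + 0.045(150.2) = 155.73900
T̂_A − T̂_B = 4.29780

4.298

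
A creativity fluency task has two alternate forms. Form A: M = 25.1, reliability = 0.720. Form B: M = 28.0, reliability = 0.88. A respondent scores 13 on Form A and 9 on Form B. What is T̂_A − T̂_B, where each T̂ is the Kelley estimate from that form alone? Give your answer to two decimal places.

5.11

T̂_A = 0.720(13) + 0.280(25.1) = 16.3880
T̂_B = 0.88(9) + 0.12(28.0) = 11.2800
T̂_A − T̂_B = 5.1080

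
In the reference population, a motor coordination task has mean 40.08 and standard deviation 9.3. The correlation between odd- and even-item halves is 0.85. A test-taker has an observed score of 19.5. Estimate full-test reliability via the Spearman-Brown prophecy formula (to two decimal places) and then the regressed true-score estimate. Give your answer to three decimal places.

21.146

Spearman-Brown: ρ = 2r/(1 + r) = 2(0.85)/(1 + 0.85) = 1.700/1.85 = 0.9189 → 0.92
T̂ = 0.92(19.5) + 0.08(40.08) = 17.940 + 3.2064 = 21.1464 → 21.146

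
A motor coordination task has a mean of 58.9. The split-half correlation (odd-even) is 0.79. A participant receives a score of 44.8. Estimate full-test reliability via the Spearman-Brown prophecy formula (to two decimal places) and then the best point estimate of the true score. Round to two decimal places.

46.49

Spearman-Brown: ρ = 2r/(1 + r) = 2(0.79)/(1 + 0.79) = 1.580/1.79 = 0.8827 → 0.88
Regress the observed score toward the mean by the unreliability: T̂ = 0.88·44.8 + 0.12·58.9 = 39.424 + 7.068 = 46.492.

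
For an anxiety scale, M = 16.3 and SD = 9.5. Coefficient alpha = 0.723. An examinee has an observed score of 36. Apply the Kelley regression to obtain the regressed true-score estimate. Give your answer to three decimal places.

T̂ = ρX + (1 − ρ)μ
  = 0.723 × 36 + 0.277 × 16.3
  = 26.028 + 4.5151
  = 30.5431
  ≈ 30.543

30.543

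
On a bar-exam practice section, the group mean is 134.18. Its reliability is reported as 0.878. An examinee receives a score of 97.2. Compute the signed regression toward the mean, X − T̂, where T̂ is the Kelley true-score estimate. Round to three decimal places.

T̂ = ρX + (1 − ρ)μ
  = 0.878 × 97.2 + 0.122 × 134.18
  = 85.3416 + 16.36996
  = 101.71156
  ≈ 101.7116
X − T̂ = 97.2 − 101.7116 = -4.5116 → -4.512

-4.512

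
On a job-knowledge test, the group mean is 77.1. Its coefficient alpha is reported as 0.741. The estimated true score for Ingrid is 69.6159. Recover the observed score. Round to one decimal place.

67.0

T̂ = ρX + (1 − ρ)μ  ⇒  X = (T̂ − (1 − ρ)μ) / ρ
X = (69.6159 − 0.259 × 77.1) / 0.741 = (69.6159 − 19.9689) / 0.741 = 49.6470 / 0.741 = 67.000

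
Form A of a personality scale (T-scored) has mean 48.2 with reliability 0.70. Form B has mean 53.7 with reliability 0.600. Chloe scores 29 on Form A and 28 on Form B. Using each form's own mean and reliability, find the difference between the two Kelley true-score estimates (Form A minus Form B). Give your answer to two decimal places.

T̂_A = 0.70(29) + 0.30(48.2) = 34.7600
T̂_B = 0.600(28) + 0.400(53.7) = 38.2800
T̂_A − T̂_B = -3.5200

-3.52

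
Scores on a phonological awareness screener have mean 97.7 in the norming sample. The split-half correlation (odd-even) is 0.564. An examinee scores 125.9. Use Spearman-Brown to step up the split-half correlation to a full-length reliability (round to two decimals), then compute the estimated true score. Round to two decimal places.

Spearman-Brown: ρ = 2r/(1 + r) = 2(0.564)/(1 + 0.564) = 1.1280/1.564 = 0.7212 → 0.72
T̂ = 0.72(125.9) + 0.28(97.7) = 90.648 + 27.356 = 118.004 → 118.00

118.00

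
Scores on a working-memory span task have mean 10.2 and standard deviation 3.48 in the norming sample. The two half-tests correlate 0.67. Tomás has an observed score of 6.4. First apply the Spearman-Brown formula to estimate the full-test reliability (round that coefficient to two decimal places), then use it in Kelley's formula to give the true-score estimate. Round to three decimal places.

Spearman-Brown: ρ = 2r/(1 + r) = 2(0.67)/(1 + 0.67) = 1.340/1.67 = 0.8024 → 0.80
T̂ = 0.80(6.4) + 0.20(10.2) = 5.120 + 2.040 = 7.1600 → 7.160

7.160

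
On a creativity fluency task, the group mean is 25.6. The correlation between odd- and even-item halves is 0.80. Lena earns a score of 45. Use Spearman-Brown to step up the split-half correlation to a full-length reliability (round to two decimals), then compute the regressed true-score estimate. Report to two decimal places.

42.87

Spearman-Brown: ρ = 2r/(1 + r) = 2(0.80)/(1 + 0.80) = 1.600/1.80 = 0.8889 → 0.89
T̂ = ρX + (1 − ρ)μ
  = 0.89 × 45 + 0.11 × 25.6
  = 40.05 + 2.816
  = 42.866
  ≈ 42.87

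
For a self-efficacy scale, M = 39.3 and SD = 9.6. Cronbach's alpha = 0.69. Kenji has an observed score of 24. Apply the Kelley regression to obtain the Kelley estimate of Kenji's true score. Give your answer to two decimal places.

28.74

T̂ = 0.69(24) + 0.31(39.3) = 16.56 + 12.183 = 28.743 → 28.74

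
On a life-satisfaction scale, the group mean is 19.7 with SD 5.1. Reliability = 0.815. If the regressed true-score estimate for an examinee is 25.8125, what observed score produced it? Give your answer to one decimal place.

T̂ = ρX + (1 − ρ)μ  ⇒  X = (T̂ − (1 − ρ)μ) / ρ
X = (25.8125 − 0.185 × 19.7) / 0.815 = (25.8125 − 3.6445) / 0.815 = 22.1680 / 0.815 = 27.200

27.2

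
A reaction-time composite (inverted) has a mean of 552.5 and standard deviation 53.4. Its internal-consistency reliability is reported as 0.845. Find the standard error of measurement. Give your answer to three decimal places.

SEM = SD · √(1 − ρ) = 53.4 × √0.155 = 53.4 × 0.3937 = 21.0236

21.024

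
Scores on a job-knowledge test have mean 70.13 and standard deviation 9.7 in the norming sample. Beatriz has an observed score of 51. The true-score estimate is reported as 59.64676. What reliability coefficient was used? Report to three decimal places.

0.548

T̂ = ρX + (1 − ρ)μ  ⇒  T̂ − μ = ρ(X − μ)
ρ = (T̂ − μ)/(X − μ) = (59.64676 − 70.13) / (51 − 70.13) = -10.48324 / -19.13 = 0.54800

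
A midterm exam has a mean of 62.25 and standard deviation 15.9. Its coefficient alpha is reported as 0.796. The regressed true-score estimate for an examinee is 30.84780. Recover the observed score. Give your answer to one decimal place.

22.8

T̂ = ρX + (1 − ρ)μ  ⇒  X = (T̂ − (1 − ρ)μ) / ρ
X = (30.84780 − 0.204 × 62.25) / 0.796 = (30.84780 − 12.69900) / 0.796 = 18.14880 / 0.796 = 22.800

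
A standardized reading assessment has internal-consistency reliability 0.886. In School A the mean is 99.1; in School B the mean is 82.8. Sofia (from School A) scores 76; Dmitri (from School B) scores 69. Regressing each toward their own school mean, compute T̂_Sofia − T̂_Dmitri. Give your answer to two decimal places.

T̂_Sofia = 0.886(76) + 0.114(99.1) = 78.6334
T̂_Dmitri = 0.886(69) + 0.114(82.8) = 70.5732
Difference = 78.6334 − 70.5732 = 8.0602

8.06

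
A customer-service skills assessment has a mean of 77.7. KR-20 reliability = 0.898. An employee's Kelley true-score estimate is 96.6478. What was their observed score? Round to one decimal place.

98.8

T̂ = ρX + (1 − ρ)μ  ⇒  X = (T̂ − (1 − ρ)μ) / ρ
X = (96.6478 − 0.102 × 77.7) / 0.898 = (96.6478 − 7.9254) / 0.898 = 88.7224 / 0.898 = 98.800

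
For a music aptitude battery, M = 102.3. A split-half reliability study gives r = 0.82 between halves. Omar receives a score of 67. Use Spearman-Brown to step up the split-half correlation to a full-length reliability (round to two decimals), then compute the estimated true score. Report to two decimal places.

70.53

Spearman-Brown: ρ = 2r/(1 + r) = 2(0.82)/(1 + 0.82) = 1.640/1.82 = 0.9011 → 0.90
T̂ = ρX + (1 − ρ)μ
  = 0.90 × 67 + 0.10 × 102.3
  = 60.30 + 10.230
  = 70.530
  ≈ 70.53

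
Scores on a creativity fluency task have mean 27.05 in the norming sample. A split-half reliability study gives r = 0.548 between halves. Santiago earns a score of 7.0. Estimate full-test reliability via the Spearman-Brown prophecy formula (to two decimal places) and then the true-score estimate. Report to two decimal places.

12.81

Spearman-Brown: ρ = 2r/(1 + r) = 2(0.548)/(1 + 0.548) = 1.0960/1.548 = 0.7080 → 0.71
Kelley's formula gives T̂ = 0.71·7.0 + 0.29·27.05 = 4.970 + 7.8445 = 12.814.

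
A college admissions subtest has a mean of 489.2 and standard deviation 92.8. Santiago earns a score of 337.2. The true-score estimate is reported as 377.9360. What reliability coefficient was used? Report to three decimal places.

T̂ = ρX + (1 − ρ)μ  ⇒  T̂ − μ = ρ(X − μ)
ρ = (T̂ − μ)/(X − μ) = (377.9360 − 489.2) / (337.2 − 489.2) = -111.2640 / -152.0 = 0.73200

0.732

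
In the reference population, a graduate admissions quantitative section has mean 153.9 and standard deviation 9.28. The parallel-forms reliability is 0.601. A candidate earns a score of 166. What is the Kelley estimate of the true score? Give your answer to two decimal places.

Regress the observed score toward the mean by the unreliability: T̂ = 0.601·166 + 0.399·153.9 = 99.766 + 61.4061 = 161.172.

161.17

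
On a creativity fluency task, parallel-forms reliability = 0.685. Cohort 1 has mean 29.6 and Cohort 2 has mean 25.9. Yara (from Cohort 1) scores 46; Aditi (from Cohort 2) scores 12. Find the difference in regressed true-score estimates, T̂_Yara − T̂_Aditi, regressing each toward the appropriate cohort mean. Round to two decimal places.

24.46

T̂_Yara = 0.685(46) + 0.315(29.6) = 40.8340
T̂_Aditi = 0.685(12) + 0.315(25.9) = 16.3785
Difference = 40.8340 − 16.3785 = 24.4555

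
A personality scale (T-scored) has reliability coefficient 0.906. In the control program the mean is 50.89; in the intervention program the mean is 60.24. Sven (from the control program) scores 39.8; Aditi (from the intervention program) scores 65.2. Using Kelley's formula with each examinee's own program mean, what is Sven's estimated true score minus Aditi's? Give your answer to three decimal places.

-23.891

T̂_Sven = 0.906(39.8) + 0.094(50.89) = 40.84246
T̂_Aditi = 0.906(65.2) + 0.094(60.24) = 64.73376
Difference = 40.84246 − 64.73376 = -23.89130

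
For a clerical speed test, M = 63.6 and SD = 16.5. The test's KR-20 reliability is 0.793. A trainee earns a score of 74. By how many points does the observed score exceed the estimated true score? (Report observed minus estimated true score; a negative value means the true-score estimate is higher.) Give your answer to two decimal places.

T̂ = 0.793(74) + 0.207(63.6) = 58.682 + 13.1652 = 71.8472 → 71.847
X − T̂ = 74 − 71.847 = 2.153 → 2.15

2.15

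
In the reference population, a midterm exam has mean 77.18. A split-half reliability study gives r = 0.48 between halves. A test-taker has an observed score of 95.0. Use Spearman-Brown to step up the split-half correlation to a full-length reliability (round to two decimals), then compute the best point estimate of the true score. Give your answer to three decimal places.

88.763

Spearman-Brown: ρ = 2r/(1 + r) = 2(0.48)/(1 + 0.48) = 0.960/1.48 = 0.6486 → 0.65
T̂ = 0.65(95.0) + 0.35(77.18) = 61.750 + 27.0130 = 88.7630 → 88.763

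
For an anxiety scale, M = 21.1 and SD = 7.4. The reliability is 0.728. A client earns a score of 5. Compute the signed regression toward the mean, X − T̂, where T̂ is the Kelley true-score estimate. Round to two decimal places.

-4.38

Regress the observed score toward the mean by the unreliability: T̂ = 0.728·5 + 0.272·21.1 = 3.640 + 5.7392 = 9.3792.
X − T̂ = 5 − 9.379 = -4.379 → -4.38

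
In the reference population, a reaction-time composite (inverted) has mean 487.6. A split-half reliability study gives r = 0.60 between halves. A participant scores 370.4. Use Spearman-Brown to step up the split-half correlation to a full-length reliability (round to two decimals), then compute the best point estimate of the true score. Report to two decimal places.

399.70

Spearman-Brown: ρ = 2r/(1 + r) = 2(0.60)/(1 + 0.60) = 1.200/1.60 = 0.7500 → 0.75
T̂ = ρX + (1 − ρ)μ
  = 0.75 × 370.4 + 0.25 × 487.6
  = 277.800 + 121.900
  = 399.700
  ≈ 399.70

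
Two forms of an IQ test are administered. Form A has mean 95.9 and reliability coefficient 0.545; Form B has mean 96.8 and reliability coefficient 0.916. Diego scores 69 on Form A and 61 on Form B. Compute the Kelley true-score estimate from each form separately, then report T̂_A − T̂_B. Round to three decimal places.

T̂_A = 0.545(69) + 0.455(95.9) = 81.23950
T̂_B = 0.916(61) + 0.084(96.8) = 64.00720
T̂_A − T̂_B = 17.23230

17.232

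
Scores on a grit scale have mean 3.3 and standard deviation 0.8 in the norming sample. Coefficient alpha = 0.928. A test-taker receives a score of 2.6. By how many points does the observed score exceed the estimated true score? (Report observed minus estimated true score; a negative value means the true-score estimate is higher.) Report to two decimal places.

Kelley's formula gives T̂ = 0.928·2.6 + 0.072·3.3 = 2.4128 + 0.2376 = 2.6504.
X − T̂ = 2.6 − 2.650 = -0.050 → -0.05

-0.05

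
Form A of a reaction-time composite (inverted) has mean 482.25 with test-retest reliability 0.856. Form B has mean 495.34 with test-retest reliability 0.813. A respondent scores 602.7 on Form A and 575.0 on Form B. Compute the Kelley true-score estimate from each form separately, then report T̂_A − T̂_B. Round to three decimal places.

T̂_A = 0.856(602.7) + 0.144(482.25) = 585.35520
T̂_B = 0.813(575.0) + 0.187(495.34) = 560.10358
T̂_A − T̂_B = 25.25162

25.252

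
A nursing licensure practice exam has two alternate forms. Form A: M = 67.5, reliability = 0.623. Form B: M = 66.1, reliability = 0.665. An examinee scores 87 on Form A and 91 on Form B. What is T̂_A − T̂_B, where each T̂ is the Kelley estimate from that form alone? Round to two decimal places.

-3.01

T̂_A = 0.623(87) + 0.377(67.5) = 79.6485
T̂_B = 0.665(91) + 0.335(66.1) = 82.6585
T̂_A − T̂_B = -3.0100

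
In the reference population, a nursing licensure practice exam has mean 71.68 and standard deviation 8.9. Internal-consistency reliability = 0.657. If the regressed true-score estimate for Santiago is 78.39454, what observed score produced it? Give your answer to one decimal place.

81.9

T̂ = ρX + (1 − ρ)μ  ⇒  X = (T̂ − (1 − ρ)μ) / ρ
X = (78.39454 − 0.343 × 71.68) / 0.657 = (78.39454 − 24.58624) / 0.657 = 53.80830 / 0.657 = 81.900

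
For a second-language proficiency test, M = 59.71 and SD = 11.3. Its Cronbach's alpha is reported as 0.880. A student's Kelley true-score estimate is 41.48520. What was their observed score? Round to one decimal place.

T̂ = ρX + (1 − ρ)μ  ⇒  X = (T̂ − (1 − ρ)μ) / ρ
X = (41.48520 − 0.120 × 59.71) / 0.880 = (41.48520 − 7.16520) / 0.880 = 34.32000 / 0.880 = 39.000

39.0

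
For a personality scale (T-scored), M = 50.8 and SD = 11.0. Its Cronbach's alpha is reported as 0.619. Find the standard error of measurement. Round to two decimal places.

SEM = SD · √(1 − ρ) = 11.0 × √0.381 = 11.0 × 0.6173 = 6.790

6.79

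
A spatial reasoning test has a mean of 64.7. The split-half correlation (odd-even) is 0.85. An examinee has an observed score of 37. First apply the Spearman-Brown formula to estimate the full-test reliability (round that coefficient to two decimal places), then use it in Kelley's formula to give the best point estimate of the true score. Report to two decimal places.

39.22

Spearman-Brown: ρ = 2r/(1 + r) = 2(0.85)/(1 + 0.85) = 1.700/1.85 = 0.9189 → 0.92
T̂ = 0.92(37) + 0.08(64.7) = 34.04 + 5.176 = 39.216 → 39.22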